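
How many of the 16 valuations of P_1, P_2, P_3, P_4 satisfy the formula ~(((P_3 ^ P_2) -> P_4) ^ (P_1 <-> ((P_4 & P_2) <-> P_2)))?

8

P_1 | P_2 | P_3 | P_4 | φ
--- | --- | --- | --- | -
 F  |  F  |  F  |  F  | F
 F  |  F  |  F  |  T  | F
 F  |  F  |  T  |  F  | T
 F  |  F  |  T  |  T  | F
 F  |  T  |  F  |  F  | F
 F  |  T  |  F  |  T  | F
 F  |  T  |  T  |  F  | T
 F  |  T  |  T  |  T  | F
 T  |  F  |  F  |  F  | T
 T  |  F  |  F  |  T  | T
 T  |  F  |  T  |  F  | F
 T  |  F  |  T  |  T  | T
 T  |  T  |  F  |  F  | T
 T  |  T  |  F  |  T  | T
 T  |  T  |  T  |  F  | F
 T  |  T  |  T  |  T  | T
The formula is true on 8 of the 16 rows.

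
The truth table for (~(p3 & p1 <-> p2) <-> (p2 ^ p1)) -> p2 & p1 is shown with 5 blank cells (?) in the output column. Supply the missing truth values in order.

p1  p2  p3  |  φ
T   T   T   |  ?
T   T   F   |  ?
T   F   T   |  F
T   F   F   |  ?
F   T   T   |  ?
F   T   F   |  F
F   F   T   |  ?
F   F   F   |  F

T, T, T, F, F

Row p1=T, p2=T, p3=T: (~(p3 & p1 <-> p2) <-> (p2 ^ p1)) = T, (p2 & p1) = T, so the formula = T.
Row p1=T, p2=T, p3=F: (~(p3 & p1 <-> p2) <-> (p2 ^ p1)) = F, (p2 & p1) = T, so the formula = T.
Row p1=T, p2=F, p3=F: (~(p3 & p1 <-> p2) <-> (p2 ^ p1)) = F, (p2 & p1) = F, so the formula = T.
Row p1=F, p2=T, p3=T: (~(p3 & p1 <-> p2) <-> (p2 ^ p1)) = T, (p2 & p1) = F, so the formula = F.
Row p1=F, p2=F, p3=T: (~(p3 & p1 <-> p2) <-> (p2 ^ p1)) = T, (p2 & p1) = F, so the formula = F.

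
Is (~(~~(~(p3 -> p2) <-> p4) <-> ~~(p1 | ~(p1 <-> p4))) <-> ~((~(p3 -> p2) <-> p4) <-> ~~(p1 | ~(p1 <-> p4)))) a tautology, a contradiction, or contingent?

  p1     p2     p3     p4      (p3 -> p2)  ~(p3 -> p2)  (~(p3 -> p2) <-> p4)  ~(~(p3 -> p2) <-> p4)  ~~(~(p3 -> p2) <-> p4)  (p1 <-> p4)  ~(p1 <-> p4)  (p1 | ~(p1 <-> p4))  ~(p1 | ~(p1 <-> p4))  ~~(p1 | ~(p1 <-> p4))    φ  
 True   True   True   True        True        False            False                   True                  False               True        False              True                False                   True           True
 True   True   True  False        True        False             True                  False                   True              False         True              True                False                   True           True
 True   True  False   True        True        False            False                   True                  False               True        False              True                False                   True           True
 True   True  False  False        True        False             True                  False                   True              False         True              True                False                   True           True
 True  False   True   True       False         True             True                  False                   True               True        False              True                False                   True           True
 True  False   True  False       False         True            False                   True                  False              False         True              True                False                   True           True
 True  False  False   True        True        False            False                   True                  False               True        False              True                False                   True           True
 True  False  False  False        True        False             True                  False                   True              False         True              True                False                   True           True
False   True   True   True        True        False            False                   True                  False              False         True              True                False                   True           True
False   True   True  False        True        False             True                  False                   True               True        False             False                 True                  False           True
False   True  False   True        True        False            False                   True                  False              False         True              True                False                   True           True
False   True  False  False        True        False             True                  False                   True               True        False             False                 True                  False           True
False  False   True   True       False         True             True                  False                   True              False         True              True                False                   True           True
False  False   True  False       False         True            False                   True                  False               True        False             False                 True                  False           True
False  False  False   True        True        False            False                   True                  False              False         True              True                False                   True           True
False  False  False  False        True        False             True                  False                   True               True        False             False                 True                  False           True
Every row is True, so the formula is a tautology.

tautology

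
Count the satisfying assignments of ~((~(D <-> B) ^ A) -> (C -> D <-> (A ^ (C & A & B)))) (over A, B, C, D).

A  B  C  D  |  (D <-> B)  ~(D <-> B)  (~(D <-> B) ^ A)  (C -> D)  (C & A & B)  (A ^ (C & A & B))  φ
F  F  F  F  |      T          F              F             T           F               F          F
F  F  F  T  |      F          T              T             T           F               F          T
F  F  T  F  |      T          F              F             F           F               F          F
F  F  T  T  |      F          T              T             T           F               F          T
F  T  F  F  |      F          T              T             T           F               F          T
F  T  F  T  |      T          F              F             T           F               F          F
F  T  T  F  |      F          T              T             F           F               F          F
F  T  T  T  |      T          F              F             T           F               F          F
T  F  F  F  |      T          F              T             T           F               T          F
T  F  F  T  |      F          T              F             T           F               T          F
T  F  T  F  |      T          F              T             F           F               T          T
T  F  T  T  |      F          T              F             T           F               T          F
T  T  F  F  |      F          T              F             T           F               T          F
T  T  F  T  |      T          F              T             T           F               T          F
T  T  T  F  |      F          T              F             F           T               F          F
T  T  T  T  |      T          F              T             T           T               F          T
The formula is true on 5 of the 16 rows.

5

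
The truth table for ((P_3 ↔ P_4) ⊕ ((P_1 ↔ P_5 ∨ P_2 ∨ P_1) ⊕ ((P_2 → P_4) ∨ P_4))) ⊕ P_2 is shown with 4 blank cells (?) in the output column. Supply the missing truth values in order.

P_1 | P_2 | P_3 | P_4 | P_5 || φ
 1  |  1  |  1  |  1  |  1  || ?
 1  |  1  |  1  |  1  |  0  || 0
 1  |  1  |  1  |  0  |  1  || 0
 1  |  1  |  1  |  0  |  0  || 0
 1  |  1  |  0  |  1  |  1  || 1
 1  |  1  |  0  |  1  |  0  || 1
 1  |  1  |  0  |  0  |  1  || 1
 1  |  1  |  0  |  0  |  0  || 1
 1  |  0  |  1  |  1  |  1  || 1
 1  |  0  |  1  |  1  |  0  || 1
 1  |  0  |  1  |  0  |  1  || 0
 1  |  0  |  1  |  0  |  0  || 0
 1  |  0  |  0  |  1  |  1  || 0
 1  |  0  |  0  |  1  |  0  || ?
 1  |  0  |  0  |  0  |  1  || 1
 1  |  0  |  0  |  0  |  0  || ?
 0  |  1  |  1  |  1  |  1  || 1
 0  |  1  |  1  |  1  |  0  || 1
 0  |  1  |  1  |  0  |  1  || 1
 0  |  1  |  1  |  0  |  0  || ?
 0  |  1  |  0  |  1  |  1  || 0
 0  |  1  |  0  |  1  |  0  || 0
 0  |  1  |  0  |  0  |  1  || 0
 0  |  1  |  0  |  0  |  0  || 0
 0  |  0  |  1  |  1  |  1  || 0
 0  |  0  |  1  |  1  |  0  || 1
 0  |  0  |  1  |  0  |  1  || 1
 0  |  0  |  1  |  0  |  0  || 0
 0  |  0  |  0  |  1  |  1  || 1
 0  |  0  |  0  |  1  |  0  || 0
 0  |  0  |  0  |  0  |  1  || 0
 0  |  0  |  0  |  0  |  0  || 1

0, 0, 1, 1

Row P_1=1, P_2=1, P_3=1, P_4=1, P_5=1: ((P_3 ↔ P_4) ⊕ ((P_1 ↔ P_5 ∨ P_2 ∨ P_1) ⊕ ((P_2 → P_4) ∨ P_4))) = 1, so the formula = 0.
Row P_1=1, P_2=0, P_3=0, P_4=1, P_5=0: ((P_3 ↔ P_4) ⊕ ((P_1 ↔ P_5 ∨ P_2 ∨ P_1) ⊕ ((P_2 → P_4) ∨ P_4))) = 0, so the formula = 0.
Row P_1=1, P_2=0, P_3=0, P_4=0, P_5=0: ((P_3 ↔ P_4) ⊕ ((P_1 ↔ P_5 ∨ P_2 ∨ P_1) ⊕ ((P_2 → P_4) ∨ P_4))) = 1, so the formula = 1.
Row P_1=0, P_2=1, P_3=1, P_4=0, P_5=0: ((P_3 ↔ P_4) ⊕ ((P_1 ↔ P_5 ∨ P_2 ∨ P_1) ⊕ ((P_2 → P_4) ∨ P_4))) = 0, so the formula = 1.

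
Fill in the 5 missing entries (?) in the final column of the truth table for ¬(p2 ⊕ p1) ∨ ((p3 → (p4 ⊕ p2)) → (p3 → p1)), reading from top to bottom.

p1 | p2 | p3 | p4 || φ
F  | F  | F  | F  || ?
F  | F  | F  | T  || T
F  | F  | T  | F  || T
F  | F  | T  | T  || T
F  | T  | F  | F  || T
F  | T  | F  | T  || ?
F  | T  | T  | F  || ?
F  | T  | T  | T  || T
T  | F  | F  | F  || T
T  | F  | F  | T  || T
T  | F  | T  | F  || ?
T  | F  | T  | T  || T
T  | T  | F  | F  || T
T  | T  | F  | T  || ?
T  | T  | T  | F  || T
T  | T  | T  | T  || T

T, T, F, T, T

Row p1=F, p2=F, p3=F, p4=F: ¬(p2 ⊕ p1) = T, ((p3 → (p4 ⊕ p2)) → (p3 → p1)) = T, so the formula = T.
Row p1=F, p2=T, p3=F, p4=T: ¬(p2 ⊕ p1) = F, ((p3 → (p4 ⊕ p2)) → (p3 → p1)) = T, so the formula = T.
Row p1=F, p2=T, p3=T, p4=F: ¬(p2 ⊕ p1) = F, ((p3 → (p4 ⊕ p2)) → (p3 → p1)) = F, so the formula = F.
Row p1=T, p2=F, p3=T, p4=F: ¬(p2 ⊕ p1) = F, ((p3 → (p4 ⊕ p2)) → (p3 → p1)) = T, so the formula = T.
Row p1=T, p2=T, p3=F, p4=T: ¬(p2 ⊕ p1) = T, ((p3 → (p4 ⊕ p2)) → (p3 → p1)) = T, so the formula = T.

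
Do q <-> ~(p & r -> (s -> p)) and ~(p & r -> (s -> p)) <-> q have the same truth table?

p | q | r | s || φ | ψ
1 | 1 | 1 | 1 || 0 | 0
1 | 1 | 1 | 0 || 0 | 0
1 | 1 | 0 | 1 || 0 | 0
1 | 1 | 0 | 0 || 0 | 0
1 | 0 | 1 | 1 || 1 | 1
1 | 0 | 1 | 0 || 1 | 1
1 | 0 | 0 | 1 || 1 | 1
1 | 0 | 0 | 0 || 1 | 1
0 | 1 | 1 | 1 || 0 | 0
0 | 1 | 1 | 0 || 0 | 0
0 | 1 | 0 | 1 || 0 | 0
0 | 1 | 0 | 0 || 0 | 0
0 | 0 | 1 | 1 || 1 | 1
0 | 0 | 1 | 0 || 1 | 1
0 | 0 | 0 | 1 || 1 | 1
0 | 0 | 0 | 0 || 1 | 1
The columns for φ and ψ agree on every row, so they are logically equivalent.

equivalent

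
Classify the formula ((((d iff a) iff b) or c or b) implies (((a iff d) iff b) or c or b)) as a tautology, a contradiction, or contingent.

tautology

a | b | c | d || φ
T | T | T | T || T
T | T | T | F || T
T | T | F | T || T
T | T | F | F || T
T | F | T | T || T
T | F | T | F || T
T | F | F | T || T
T | F | F | F || T
F | T | T | T || T
F | T | T | F || T
F | T | F | T || T
F | T | F | F || T
F | F | T | T || T
F | F | T | F || T
F | F | F | T || T
F | F | F | F || T
Every row is T, so the formula is a tautology.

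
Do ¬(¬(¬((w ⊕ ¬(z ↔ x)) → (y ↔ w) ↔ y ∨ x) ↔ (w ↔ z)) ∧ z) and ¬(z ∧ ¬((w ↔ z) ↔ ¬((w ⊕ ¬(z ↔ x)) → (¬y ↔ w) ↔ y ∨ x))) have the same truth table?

x  y  z  w  |  φ  ψ
T  T  T  T  |  F  T
T  T  T  F  |  T  T
T  T  F  T  |  T  T
T  T  F  F  |  T  T
T  F  T  T  |  T  F
T  F  T  F  |  T  T
T  F  F  T  |  T  T
T  F  F  F  |  T  T
F  T  T  T  |  F  F
F  T  T  F  |  F  T
F  T  F  T  |  T  T
F  T  F  F  |  T  T
F  F  T  T  |  T  T
F  F  T  F  |  F  T
F  F  F  T  |  T  T
F  F  F  F  |  T  T
The columns differ at x=T, y=T, z=T, w=T (φ=F, ψ=T), so they are not equivalent.

not equivalent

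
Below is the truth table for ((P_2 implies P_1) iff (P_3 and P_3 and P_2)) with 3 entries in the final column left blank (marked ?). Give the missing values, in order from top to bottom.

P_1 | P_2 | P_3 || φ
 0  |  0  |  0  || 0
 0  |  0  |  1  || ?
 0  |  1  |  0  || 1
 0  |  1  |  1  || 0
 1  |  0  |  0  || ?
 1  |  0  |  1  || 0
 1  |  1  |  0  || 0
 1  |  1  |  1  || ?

0, 0, 1

Row P_1=0, P_2=0, P_3=1: (P_2 implies P_1) = 1, (P_3 and P_3 and P_2) = 0, so the formula = 0.
Row P_1=1, P_2=0, P_3=0: (P_2 implies P_1) = 1, (P_3 and P_3 and P_2) = 0, so the formula = 0.
Row P_1=1, P_2=1, P_3=1: (P_2 implies P_1) = 1, (P_3 and P_3 and P_2) = 1, so the formula = 1.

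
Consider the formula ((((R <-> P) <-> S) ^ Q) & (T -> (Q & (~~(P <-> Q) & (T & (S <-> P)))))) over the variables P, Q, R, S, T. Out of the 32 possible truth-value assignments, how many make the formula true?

9

  P   |   Q   |   R   |   S   |   T   |   φ  
----- | ----- | ----- | ----- | ----- | -----
False | False | False | False | False | False
False | False | False | False |  True | False
False | False | False |  True | False |  True
False | False | False |  True |  True | False
False | False |  True | False | False |  True
False | False |  True | False |  True | False
False | False |  True |  True | False | False
False | False |  True |  True |  True | False
False |  True | False | False | False |  True
False |  True | False | False |  True | False
False |  True | False |  True | False | False
False |  True | False |  True |  True | False
False |  True |  True | False | False | False
False |  True |  True | False |  True | False
False |  True |  True |  True | False |  True
False |  True |  True |  True |  True | False
 True | False | False | False | False |  True
 True | False | False | False |  True | False
 True | False | False |  True | False | False
 True | False | False |  True |  True | False
 True | False |  True | False | False | False
 True | False |  True | False |  True | False
 True | False |  True |  True | False |  True
 True | False |  True |  True |  True | False
 True |  True | False | False | False | False
 True |  True | False | False |  True | False
 True |  True | False |  True | False |  True
 True |  True | False |  True |  True |  True
 True |  True |  True | False | False |  True
 True |  True |  True | False |  True | False
 True |  True |  True |  True | False | False
 True |  True |  True |  True |  True | False
The formula is true on 9 of the 32 rows.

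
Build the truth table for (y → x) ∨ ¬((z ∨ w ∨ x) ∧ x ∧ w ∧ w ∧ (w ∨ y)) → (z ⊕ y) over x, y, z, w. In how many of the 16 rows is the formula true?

x | y | z | w || (y → x) | (z ∨ w ∨ x) | (x ∧ w) | (w ∨ y) | (w ∧ (w ∨ y)) | (z ⊕ y) | φ
T | T | T | T ||    T    |      T      |    T    |    T    |       T       |    F    | F
T | T | T | F ||    T    |      T      |    F    |    T    |       F       |    F    | F
T | T | F | T ||    T    |      T      |    T    |    T    |       T       |    T    | T
T | T | F | F ||    T    |      T      |    F    |    T    |       F       |    T    | T
T | F | T | T ||    T    |      T      |    T    |    T    |       T       |    T    | T
T | F | T | F ||    T    |      T      |    F    |    F    |       F       |    T    | T
T | F | F | T ||    T    |      T      |    T    |    T    |       T       |    F    | F
T | F | F | F ||    T    |      T      |    F    |    F    |       F       |    F    | F
F | T | T | T ||    F    |      T      |    F    |    T    |       T       |    F    | F
F | T | T | F ||    F    |      T      |    F    |    T    |       F       |    F    | F
F | T | F | T ||    F    |      T      |    F    |    T    |       T       |    T    | T
F | T | F | F ||    F    |      F      |    F    |    T    |       F       |    T    | T
F | F | T | T ||    T    |      T      |    F    |    T    |       T       |    T    | T
F | F | T | F ||    T    |      T      |    F    |    F    |       F       |    T    | T
F | F | F | T ||    T    |      T      |    F    |    T    |       T       |    F    | F
F | F | F | F ||    T    |      F      |    F    |    F    |       F       |    F    | F
The formula is true on 8 of the 16 rows.

8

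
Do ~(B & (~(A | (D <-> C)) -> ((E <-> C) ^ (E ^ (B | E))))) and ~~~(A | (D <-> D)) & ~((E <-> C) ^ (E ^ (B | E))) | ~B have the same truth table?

A | B | C | D | E | φ | ψ
- | - | - | - | - | - | -
T | T | T | T | T | F | F
T | T | T | T | F | F | F
T | T | T | F | T | F | F
T | T | T | F | F | F | F
T | T | F | T | T | F | F
T | T | F | T | F | F | F
T | T | F | F | T | F | F
T | T | F | F | F | F | F
T | F | T | T | T | T | T
T | F | T | T | F | T | T
T | F | T | F | T | T | T
T | F | T | F | F | T | T
T | F | F | T | T | T | T
T | F | F | T | F | T | T
T | F | F | F | T | T | T
T | F | F | F | F | T | T
F | T | T | T | T | F | F
F | T | T | T | F | F | F
F | T | T | F | T | F | F
F | T | T | F | F | F | F
F | T | F | T | T | T | F
F | T | F | T | F | T | F
F | T | F | F | T | F | F
F | T | F | F | F | F | F
F | F | T | T | T | T | T
F | F | T | T | F | T | T
F | F | T | F | T | T | T
F | F | T | F | F | T | T
F | F | F | T | T | T | T
F | F | F | T | F | T | T
F | F | F | F | T | T | T
F | F | F | F | F | T | T
The columns differ at A=F, B=T, C=F, D=T, E=T (φ=T, ψ=F), so they are not equivalent.

not equivalent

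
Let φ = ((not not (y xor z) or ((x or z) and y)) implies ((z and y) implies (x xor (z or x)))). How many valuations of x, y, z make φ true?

7

x | y | z | (y xor z) | not (y xor z) | not not (y xor z) | (x or z) | ((x or z) and y) | (z and y) | (z or x) | (x xor (z or x)) | φ
- | - | - | --------- | ------------- | ----------------- | -------- | ---------------- | --------- | -------- | ---------------- | -
F | F | F |     F     |       T       |         F         |    F     |        F         |     F     |    F     |        F         | T
F | F | T |     T     |       F       |         T         |    T     |        F         |     F     |    T     |        T         | T
F | T | F |     T     |       F       |         T         |    F     |        F         |     F     |    F     |        F         | T
F | T | T |     F     |       T       |         F         |    T     |        T         |     T     |    T     |        T         | T
T | F | F |     F     |       T       |         F         |    T     |        F         |     F     |    T     |        F         | T
T | F | T |     T     |       F       |         T         |    T     |        F         |     F     |    T     |        F         | T
T | T | F |     T     |       F       |         T         |    T     |        T         |     F     |    T     |        F         | T
T | T | T |     F     |       T       |         F         |    T     |        T         |     T     |    T     |        F         | F
The formula is true on 7 of the 8 rows.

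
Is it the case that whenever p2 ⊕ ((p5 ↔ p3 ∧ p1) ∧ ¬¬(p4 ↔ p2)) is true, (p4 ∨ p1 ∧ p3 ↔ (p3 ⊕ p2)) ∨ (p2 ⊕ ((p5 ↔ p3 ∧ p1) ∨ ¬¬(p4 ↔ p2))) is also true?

p1 | p2 | p3 | p4 | p5 | φ | ψ
-- | -- | -- | -- | -- | - | -
T  | T  | T  | T  | T  | F | F
T  | T  | T  | T  | F  | T | F
T  | T  | T  | F  | T  | T | F
T  | T  | T  | F  | F  | T | T
T  | T  | F  | T  | T  | T | T
T  | T  | F  | T  | F  | F | T
T  | T  | F  | F  | T  | T | T
T  | T  | F  | F  | F  | T | F
T  | F  | T  | T  | T  | F | T
T  | F  | T  | T  | F  | F | T
T  | F  | T  | F  | T  | T | T
T  | F  | T  | F  | F  | F | T
T  | F  | F  | T  | T  | F | F
T  | F  | F  | T  | F  | F | T
T  | F  | F  | F  | T  | F | T
T  | F  | F  | F  | F  | T | T
F  | T  | T  | T  | T  | T | F
F  | T  | T  | T  | F  | F | F
F  | T  | T  | F  | T  | T | T
F  | T  | T  | F  | F  | T | T
F  | T  | F  | T  | T  | T | T
F  | T  | F  | T  | F  | F | T
F  | T  | F  | F  | T  | T | T
F  | T  | F  | F  | F  | T | F
F  | F  | T  | T  | T  | F | T
F  | F  | T  | T  | F  | F | T
F  | F  | T  | F  | T  | F | T
F  | F  | T  | F  | F  | T | T
F  | F  | F  | T  | T  | F | F
F  | F  | F  | T  | F  | F | T
F  | F  | F  | F  | T  | F | T
F  | F  | F  | F  | F  | T | T
At p1=T, p2=T, p3=T, p4=T, p5=F we have φ true but ψ false, so φ does not entail ψ.

no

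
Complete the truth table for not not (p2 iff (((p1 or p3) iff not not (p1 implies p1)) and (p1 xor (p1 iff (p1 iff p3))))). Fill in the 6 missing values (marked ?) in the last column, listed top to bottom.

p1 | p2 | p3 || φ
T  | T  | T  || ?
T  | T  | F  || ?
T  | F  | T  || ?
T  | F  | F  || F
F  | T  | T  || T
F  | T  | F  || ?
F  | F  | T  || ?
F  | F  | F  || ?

Row p1=T, p2=T, p3=T: (p2 iff (((p1 or p3) iff not not (p1 implies p1)) and (p1 xor (p1 iff (p1 iff p3))))) = F, not (p2 iff (((p1 or p3) iff not not (p1 implies p1)) and (p1 xor (p1 iff (p1 iff p3))))) = T, so the formula = F.
Row p1=T, p2=T, p3=F: (p2 iff (((p1 or p3) iff not not (p1 implies p1)) and (p1 xor (p1 iff (p1 iff p3))))) = T, not (p2 iff (((p1 or p3) iff not not (p1 implies p1)) and (p1 xor (p1 iff (p1 iff p3))))) = F, so the formula = T.
Row p1=T, p2=F, p3=T: (p2 iff (((p1 or p3) iff not not (p1 implies p1)) and (p1 xor (p1 iff (p1 iff p3))))) = T, not (p2 iff (((p1 or p3) iff not not (p1 implies p1)) and (p1 xor (p1 iff (p1 iff p3))))) = F, so the formula = T.
Row p1=F, p2=T, p3=F: (p2 iff (((p1 or p3) iff not not (p1 implies p1)) and (p1 xor (p1 iff (p1 iff p3))))) = F, not (p2 iff (((p1 or p3) iff not not (p1 implies p1)) and (p1 xor (p1 iff (p1 iff p3))))) = T, so the formula = F.
Row p1=F, p2=F, p3=T: (p2 iff (((p1 or p3) iff not not (p1 implies p1)) and (p1 xor (p1 iff (p1 iff p3))))) = F, not (p2 iff (((p1 or p3) iff not not (p1 implies p1)) and (p1 xor (p1 iff (p1 iff p3))))) = T, so the formula = F.
Row p1=F, p2=F, p3=F: (p2 iff (((p1 or p3) iff not not (p1 implies p1)) and (p1 xor (p1 iff (p1 iff p3))))) = T, not (p2 iff (((p1 or p3) iff not not (p1 implies p1)) and (p1 xor (p1 iff (p1 iff p3))))) = F, so the formula = T.

F, T, T, F, F, T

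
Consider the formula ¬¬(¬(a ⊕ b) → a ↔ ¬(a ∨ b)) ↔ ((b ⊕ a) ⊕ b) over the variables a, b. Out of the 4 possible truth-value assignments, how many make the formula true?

2

a  b  |  φ
T  T  |  F
T  F  |  F
F  T  |  T
F  F  |  T
The formula is true on 2 of the 4 rows.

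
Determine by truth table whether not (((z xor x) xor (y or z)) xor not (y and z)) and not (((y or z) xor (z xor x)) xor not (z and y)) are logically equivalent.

x | y | z | φ | ψ
- | - | - | - | -
1 | 1 | 1 | 0 | 0
1 | 1 | 0 | 0 | 0
1 | 0 | 1 | 1 | 1
1 | 0 | 0 | 1 | 1
0 | 1 | 1 | 1 | 1
0 | 1 | 0 | 1 | 1
0 | 0 | 1 | 0 | 0
0 | 0 | 0 | 0 | 0
The columns for φ and ψ agree on every row, so they are logically equivalent.

equivalent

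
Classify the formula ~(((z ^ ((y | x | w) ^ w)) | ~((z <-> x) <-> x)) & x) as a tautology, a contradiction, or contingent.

contingent

x  y  z  w     (y | x | w)  ((y | x | w) ^ w)  (z ^ ((y | x | w) ^ w))  (z <-> x)  ((z <-> x) <-> x)  ~((z <-> x) <-> x)  φ
T  T  T  T          T               F                     T                 T              T                  F           F
T  T  T  F          T               T                     F                 T              T                  F           T
T  T  F  T          T               F                     F                 F              F                  T           F
T  T  F  F          T               T                     T                 F              F                  T           F
T  F  T  T          T               F                     T                 T              T                  F           F
T  F  T  F          T               T                     F                 T              T                  F           T
T  F  F  T          T               F                     F                 F              F                  T           F
T  F  F  F          T               T                     T                 F              F                  T           F
F  T  T  T          T               F                     T                 F              T                  F           T
F  T  T  F          T               T                     F                 F              T                  F           T
F  T  F  T          T               F                     F                 T              F                  T           T
F  T  F  F          T               T                     T                 T              F                  T           T
F  F  T  T          T               F                     T                 F              T                  F           T
F  F  T  F          F               F                     T                 F              T                  F           T
F  F  F  T          T               F                     F                 T              F                  T           T
F  F  F  F          F               F                     F                 T              F                  T           T
10 of 16 rows are T, so the formula is contingent.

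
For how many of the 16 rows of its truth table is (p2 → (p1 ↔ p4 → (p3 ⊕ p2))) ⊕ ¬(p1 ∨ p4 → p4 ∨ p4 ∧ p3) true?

8

p1 | p2 | p3 | p4 | (p3 ⊕ p2) | (p4 → (p3 ⊕ p2)) | (p1 ↔ (p4 → (p3 ⊕ p2))) | (p1 ∨ p4) | (p4 ∧ p3) | (p4 ∨ (p4 ∧ p3)) | φ
-- | -- | -- | -- | --------- | ---------------- | ----------------------- | --------- | --------- | ---------------- | -
1  | 1  | 1  | 1  |     0     |        0         |            0            |     1     |     1     |        1         | 0
1  | 1  | 1  | 0  |     0     |        1         |            1            |     1     |     0     |        0         | 0
1  | 1  | 0  | 1  |     1     |        1         |            1            |     1     |     0     |        1         | 1
1  | 1  | 0  | 0  |     1     |        1         |            1            |     1     |     0     |        0         | 0
1  | 0  | 1  | 1  |     1     |        1         |            1            |     1     |     1     |        1         | 1
1  | 0  | 1  | 0  |     1     |        1         |            1            |     1     |     0     |        0         | 0
1  | 0  | 0  | 1  |     0     |        0         |            0            |     1     |     0     |        1         | 1
1  | 0  | 0  | 0  |     0     |        1         |            1            |     1     |     0     |        0         | 0
0  | 1  | 1  | 1  |     0     |        0         |            1            |     1     |     1     |        1         | 1
0  | 1  | 1  | 0  |     0     |        1         |            0            |     0     |     0     |        0         | 0
0  | 1  | 0  | 1  |     1     |        1         |            0            |     1     |     0     |        1         | 0
0  | 1  | 0  | 0  |     1     |        1         |            0            |     0     |     0     |        0         | 0
0  | 0  | 1  | 1  |     1     |        1         |            0            |     1     |     1     |        1         | 1
0  | 0  | 1  | 0  |     1     |        1         |            0            |     0     |     0     |        0         | 1
0  | 0  | 0  | 1  |     0     |        0         |            1            |     1     |     0     |        1         | 1
0  | 0  | 0  | 0  |     0     |        1         |            0            |     0     |     0     |        0         | 1
The formula is true on 8 of the 16 rows.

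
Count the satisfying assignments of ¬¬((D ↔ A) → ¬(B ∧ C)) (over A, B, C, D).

A  B  C  D  |  (D ↔ A)  (B ∧ C)  ¬(B ∧ C)  ((D ↔ A) → ¬(B ∧ C))  ¬((D ↔ A) → ¬(B ∧ C))  ¬¬((D ↔ A) → ¬(B ∧ C))
0  0  0  0  |     1        0        1               1                      0                      1           
0  0  0  1  |     0        0        1               1                      0                      1           
0  0  1  0  |     1        0        1               1                      0                      1           
0  0  1  1  |     0        0        1               1                      0                      1           
0  1  0  0  |     1        0        1               1                      0                      1           
0  1  0  1  |     0        0        1               1                      0                      1           
0  1  1  0  |     1        1        0               0                      1                      0           
0  1  1  1  |     0        1        0               1                      0                      1           
1  0  0  0  |     0        0        1               1                      0                      1           
1  0  0  1  |     1        0        1               1                      0                      1           
1  0  1  0  |     0        0        1               1                      0                      1           
1  0  1  1  |     1        0        1               1                      0                      1           
1  1  0  0  |     0        0        1               1                      0                      1           
1  1  0  1  |     1        0        1               1                      0                      1           
1  1  1  0  |     0        1        0               1                      0                      1           
1  1  1  1  |     1        1        0               0                      1                      0           
The formula is true on 14 of the 16 rows.

14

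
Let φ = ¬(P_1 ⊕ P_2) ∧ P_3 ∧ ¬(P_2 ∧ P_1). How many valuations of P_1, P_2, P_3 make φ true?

P_1  P_2  P_3  |  φ
 T    T    T   |  F
 T    T    F   |  F
 T    F    T   |  F
 T    F    F   |  F
 F    T    T   |  F
 F    T    F   |  F
 F    F    T   |  T
 F    F    F   |  F
The formula is true on 1 of the 8 rows.

1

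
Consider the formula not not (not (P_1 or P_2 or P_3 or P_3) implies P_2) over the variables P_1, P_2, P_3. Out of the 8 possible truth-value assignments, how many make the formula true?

7

P_1  P_2  P_3  |  (P_1 or P_2 or P_3 or P_3)  φ
 F    F    F   |              F               F
 F    F    T   |              T               T
 F    T    F   |              T               T
 F    T    T   |              T               T
 T    F    F   |              T               T
 T    F    T   |              T               T
 T    T    F   |              T               T
 T    T    T   |              T               T
The formula is true on 7 of the 8 rows.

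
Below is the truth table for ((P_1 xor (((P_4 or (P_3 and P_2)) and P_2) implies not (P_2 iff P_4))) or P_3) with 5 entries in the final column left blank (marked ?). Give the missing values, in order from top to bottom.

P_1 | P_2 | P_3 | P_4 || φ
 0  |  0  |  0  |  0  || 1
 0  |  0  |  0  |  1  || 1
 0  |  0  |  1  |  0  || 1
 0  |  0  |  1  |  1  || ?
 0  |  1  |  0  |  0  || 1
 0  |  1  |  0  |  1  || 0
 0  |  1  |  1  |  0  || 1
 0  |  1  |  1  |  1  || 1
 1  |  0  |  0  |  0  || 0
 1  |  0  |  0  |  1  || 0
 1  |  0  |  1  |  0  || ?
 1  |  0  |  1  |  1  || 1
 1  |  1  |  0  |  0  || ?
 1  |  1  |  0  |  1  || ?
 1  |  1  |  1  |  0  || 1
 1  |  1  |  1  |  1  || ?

1, 1, 0, 1, 1

Row P_1=0, P_2=0, P_3=1, P_4=1: (P_1 xor (((P_4 or (P_3 and P_2)) and P_2) implies not (P_2 iff P_4))) = 1, so the formula = 1.
Row P_1=1, P_2=0, P_3=1, P_4=0: (P_1 xor (((P_4 or (P_3 and P_2)) and P_2) implies not (P_2 iff P_4))) = 0, so the formula = 1.
Row P_1=1, P_2=1, P_3=0, P_4=0: (P_1 xor (((P_4 or (P_3 and P_2)) and P_2) implies not (P_2 iff P_4))) = 0, so the formula = 0.
Row P_1=1, P_2=1, P_3=0, P_4=1: (P_1 xor (((P_4 or (P_3 and P_2)) and P_2) implies not (P_2 iff P_4))) = 1, so the formula = 1.
Row P_1=1, P_2=1, P_3=1, P_4=1: (P_1 xor (((P_4 or (P_3 and P_2)) and P_2) implies not (P_2 iff P_4))) = 1, so the formula = 1.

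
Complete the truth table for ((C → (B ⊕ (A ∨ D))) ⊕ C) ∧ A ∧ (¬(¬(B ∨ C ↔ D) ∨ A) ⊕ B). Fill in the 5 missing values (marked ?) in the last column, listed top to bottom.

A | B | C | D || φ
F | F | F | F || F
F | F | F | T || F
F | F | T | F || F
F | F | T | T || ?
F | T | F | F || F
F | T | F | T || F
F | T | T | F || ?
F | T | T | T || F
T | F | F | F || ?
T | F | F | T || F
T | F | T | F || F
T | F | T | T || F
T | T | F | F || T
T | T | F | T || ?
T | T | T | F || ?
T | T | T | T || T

Row A=F, B=F, C=T, D=T: ((C → (B ⊕ (A ∨ D))) ⊕ C) = F, (A ∧ (¬(¬(B ∨ C ↔ D) ∨ A) ⊕ B)) = F, so the formula = F.
Row A=F, B=T, C=T, D=F: ((C → (B ⊕ (A ∨ D))) ⊕ C) = F, (A ∧ (¬(¬(B ∨ C ↔ D) ∨ A) ⊕ B)) = F, so the formula = F.
Row A=T, B=F, C=F, D=F: ((C → (B ⊕ (A ∨ D))) ⊕ C) = T, (A ∧ (¬(¬(B ∨ C ↔ D) ∨ A) ⊕ B)) = F, so the formula = F.
Row A=T, B=T, C=F, D=T: ((C → (B ⊕ (A ∨ D))) ⊕ C) = T, (A ∧ (¬(¬(B ∨ C ↔ D) ∨ A) ⊕ B)) = T, so the formula = T.
Row A=T, B=T, C=T, D=F: ((C → (B ⊕ (A ∨ D))) ⊕ C) = T, (A ∧ (¬(¬(B ∨ C ↔ D) ∨ A) ⊕ B)) = T, so the formula = T.

F, F, F, T, T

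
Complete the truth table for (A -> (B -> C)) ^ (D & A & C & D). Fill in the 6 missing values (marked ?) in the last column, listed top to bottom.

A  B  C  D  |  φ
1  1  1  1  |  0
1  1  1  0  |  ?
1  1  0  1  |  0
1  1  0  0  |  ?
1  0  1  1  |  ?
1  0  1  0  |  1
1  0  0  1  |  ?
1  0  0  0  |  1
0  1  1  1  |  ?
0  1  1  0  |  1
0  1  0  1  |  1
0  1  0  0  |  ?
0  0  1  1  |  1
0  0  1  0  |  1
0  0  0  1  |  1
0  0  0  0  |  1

1, 0, 0, 1, 1, 1

Row A=1, B=1, C=1, D=0: (A -> (B -> C)) = 1, (D & A & C & D) = 0, so the formula = 1.
Row A=1, B=1, C=0, D=0: (A -> (B -> C)) = 0, (D & A & C & D) = 0, so the formula = 0.
Row A=1, B=0, C=1, D=1: (A -> (B -> C)) = 1, (D & A & C & D) = 1, so the formula = 0.
Row A=1, B=0, C=0, D=1: (A -> (B -> C)) = 1, (D & A & C & D) = 0, so the formula = 1.
Row A=0, B=1, C=1, D=1: (A -> (B -> C)) = 1, (D & A & C & D) = 0, so the formula = 1.
Row A=0, B=1, C=0, D=0: (A -> (B -> C)) = 1, (D & A & C & D) = 0, so the formula = 1.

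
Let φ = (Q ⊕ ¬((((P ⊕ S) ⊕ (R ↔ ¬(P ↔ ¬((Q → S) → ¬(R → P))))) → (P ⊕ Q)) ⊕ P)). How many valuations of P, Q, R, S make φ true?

  P      Q      R      S    |    φ  
 True   True   True   True  |  False
 True   True   True  False  |  False
 True   True  False   True  |   True
 True   True  False  False  |   True
 True  False   True   True  |   True
 True  False   True  False  |   True
 True  False  False   True  |   True
 True  False  False  False  |   True
False   True   True   True  |   True
False   True   True  False  |   True
False   True  False   True  |   True
False   True  False  False  |   True
False  False   True   True  |   True
False  False   True  False  |  False
False  False  False   True  |   True
False  False  False  False  |  False
The formula is true on 12 of the 16 rows.

12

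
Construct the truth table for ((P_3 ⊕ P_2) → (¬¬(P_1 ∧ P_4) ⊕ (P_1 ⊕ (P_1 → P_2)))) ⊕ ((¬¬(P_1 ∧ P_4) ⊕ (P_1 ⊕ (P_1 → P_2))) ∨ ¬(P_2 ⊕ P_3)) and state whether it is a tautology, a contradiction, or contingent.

 P_1  |  P_2  |  P_3  |  P_4  || (P_3 ⊕ P_2) | (P_1 ∧ P_4) | ¬(P_1 ∧ P_4) | ¬¬(P_1 ∧ P_4) | (P_1 → P_2) | (P_1 ⊕ (P_1 → P_2)) | (P_2 ⊕ P_3) | ¬(P_2 ⊕ P_3) |   φ  
False | False | False | False ||    False    |    False    |     True     |     False     |     True    |         True        |    False    |     True     | False
False | False | False |  True ||    False    |    False    |     True     |     False     |     True    |         True        |    False    |     True     | False
False | False |  True | False ||     True    |    False    |     True     |     False     |     True    |         True        |     True    |    False     | False
False | False |  True |  True ||     True    |    False    |     True     |     False     |     True    |         True        |     True    |    False     | False
False |  True | False | False ||     True    |    False    |     True     |     False     |     True    |         True        |     True    |    False     | False
False |  True | False |  True ||     True    |    False    |     True     |     False     |     True    |         True        |     True    |    False     | False
False |  True |  True | False ||    False    |    False    |     True     |     False     |     True    |         True        |    False    |     True     | False
False |  True |  True |  True ||    False    |    False    |     True     |     False     |     True    |         True        |    False    |     True     | False
 True | False | False | False ||    False    |    False    |     True     |     False     |    False    |         True        |    False    |     True     | False
 True | False | False |  True ||    False    |     True    |    False     |      True     |    False    |         True        |    False    |     True     | False
 True | False |  True | False ||     True    |    False    |     True     |     False     |    False    |         True        |     True    |    False     | False
 True | False |  True |  True ||     True    |     True    |    False     |      True     |    False    |         True        |     True    |    False     | False
 True |  True | False | False ||     True    |    False    |     True     |     False     |     True    |        False        |     True    |    False     | False
 True |  True | False |  True ||     True    |     True    |    False     |      True     |     True    |        False        |     True    |    False     | False
 True |  True |  True | False ||    False    |    False    |     True     |     False     |     True    |        False        |    False    |     True     | False
 True |  True |  True |  True ||    False    |     True    |    False     |      True     |     True    |        False        |    False    |     True     | False
Every row is False, so the formula is a contradiction.

contradiction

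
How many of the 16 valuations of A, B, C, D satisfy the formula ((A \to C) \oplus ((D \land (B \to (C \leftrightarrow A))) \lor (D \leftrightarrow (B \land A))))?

5

  A   |   B   |   C   |   D   | (A \to C) | (C \leftrightarrow A) | (B \land A) |   φ  
----- | ----- | ----- | ----- | --------- | --------------------- | ----------- | -----
 True |  True |  True |  True |    True   |          True         |     True    | False
 True |  True |  True | False |    True   |          True         |     True    |  True
 True |  True | False |  True |   False   |         False         |     True    |  True
 True |  True | False | False |   False   |         False         |     True    | False
 True | False |  True |  True |    True   |          True         |    False    | False
 True | False |  True | False |    True   |          True         |    False    | False
 True | False | False |  True |   False   |         False         |    False    |  True
 True | False | False | False |   False   |         False         |    False    |  True
False |  True |  True |  True |    True   |         False         |    False    |  True
False |  True |  True | False |    True   |         False         |    False    | False
False |  True | False |  True |    True   |          True         |    False    | False
False |  True | False | False |    True   |          True         |    False    | False
False | False |  True |  True |    True   |         False         |    False    | False
False | False |  True | False |    True   |         False         |    False    | False
False | False | False |  True |    True   |          True         |    False    | False
False | False | False | False |    True   |          True         |    False    | False
The formula is true on 5 of the 16 rows.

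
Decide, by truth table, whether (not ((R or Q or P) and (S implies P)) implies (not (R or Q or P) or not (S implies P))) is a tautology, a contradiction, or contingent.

  P   |   Q   |   R   |   S   || (R or Q or P) | (S implies P) | not (R or Q or P) | not (S implies P) |   φ  
False | False | False | False ||     False     |      True     |        True       |       False       |  True
False | False | False |  True ||     False     |     False     |        True       |        True       |  True
False | False |  True | False ||      True     |      True     |       False       |       False       |  True
False | False |  True |  True ||      True     |     False     |       False       |        True       |  True
False |  True | False | False ||      True     |      True     |       False       |       False       |  True
False |  True | False |  True ||      True     |     False     |       False       |        True       |  True
False |  True |  True | False ||      True     |      True     |       False       |       False       |  True
False |  True |  True |  True ||      True     |     False     |       False       |        True       |  True
 True | False | False | False ||      True     |      True     |       False       |       False       |  True
 True | False | False |  True ||      True     |      True     |       False       |       False       |  True
 True | False |  True | False ||      True     |      True     |       False       |       False       |  True
 True | False |  True |  True ||      True     |      True     |       False       |       False       |  True
 True |  True | False | False ||      True     |      True     |       False       |       False       |  True
 True |  True | False |  True ||      True     |      True     |       False       |       False       |  True
 True |  True |  True | False ||      True     |      True     |       False       |       False       |  True
 True |  True |  True |  True ||      True     |      True     |       False       |       False       |  True
Every row is True, so the formula is a tautology.

tautology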